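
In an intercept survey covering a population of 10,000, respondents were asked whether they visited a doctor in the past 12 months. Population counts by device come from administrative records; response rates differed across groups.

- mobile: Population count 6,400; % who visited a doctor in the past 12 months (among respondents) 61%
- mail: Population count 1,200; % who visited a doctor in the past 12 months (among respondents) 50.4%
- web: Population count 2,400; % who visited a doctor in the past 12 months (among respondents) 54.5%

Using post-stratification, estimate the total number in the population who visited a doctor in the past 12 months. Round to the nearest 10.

Apply each group's respondent rate to its population count:
  mobile: 6,400 × 61% = 3904
  mail: 1,200 × 50.4% = 604.8
  web: 2,400 × 54.5% = 1308
Estimated total = 5816.8 → 5,820.

5,820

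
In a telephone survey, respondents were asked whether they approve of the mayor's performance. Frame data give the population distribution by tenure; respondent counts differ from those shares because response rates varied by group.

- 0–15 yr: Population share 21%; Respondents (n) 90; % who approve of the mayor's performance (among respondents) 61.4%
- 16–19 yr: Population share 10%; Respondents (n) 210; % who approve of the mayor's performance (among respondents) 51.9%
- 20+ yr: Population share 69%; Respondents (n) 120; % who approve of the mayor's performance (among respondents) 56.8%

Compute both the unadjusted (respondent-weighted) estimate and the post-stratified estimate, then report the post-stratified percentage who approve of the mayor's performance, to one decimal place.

Naive respondent-only estimate (weights = respondent counts):
  (90/420)×61.4 + (210/420)×51.9 + (120/420)×56.8 = 55.3357%
Post-stratified estimate weights by population shares:
  0.21×61.4 + 0.1×51.9 + 0.69×56.8 = 57.276%

57.3%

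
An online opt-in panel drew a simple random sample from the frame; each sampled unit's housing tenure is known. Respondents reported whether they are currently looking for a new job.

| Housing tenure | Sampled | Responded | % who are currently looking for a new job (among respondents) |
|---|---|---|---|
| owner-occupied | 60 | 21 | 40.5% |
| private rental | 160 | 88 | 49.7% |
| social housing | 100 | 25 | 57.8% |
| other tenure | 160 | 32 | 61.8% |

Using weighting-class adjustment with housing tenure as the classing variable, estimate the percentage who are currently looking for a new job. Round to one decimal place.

Class response rates: owner-occupied 21/60 = 35%, private rental 88/160 = 55%, social housing 25/100 = 25%, other tenure 32/160 = 20%.
With weight = n_sampled/n_responded per class, the weighted class total is n_sampled:
  owner-occupied: 60 × 40.5 = 2430
  private rental: 160 × 49.7 = 7952
  social housing: 100 × 57.8 = 5780
  other tenure: 160 × 61.8 = 9888
Adjusted estimate = 26,050 / 480 = 54.2708 → 54.3%.

54.3%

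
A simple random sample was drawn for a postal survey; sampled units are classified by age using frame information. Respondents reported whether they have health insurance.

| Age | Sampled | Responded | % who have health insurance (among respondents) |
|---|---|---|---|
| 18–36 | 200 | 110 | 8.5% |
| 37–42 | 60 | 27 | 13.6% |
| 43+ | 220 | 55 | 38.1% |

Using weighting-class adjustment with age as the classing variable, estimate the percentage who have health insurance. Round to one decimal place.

22.7%

Class response rates: 18–36 110/200 = 55%, 37–42 27/60 = 45%, 43+ 55/220 = 25%.
Weighting each respondent by the inverse class response rate inflates each class back to its sampled size, so the class weight is n_sampled:
  18–36: 200 × 8.5 = 1700
  37–42: 60 × 13.6 = 816
  43+: 220 × 38.1 = 8382
Adjusted estimate = 10,898 / 480 = 22.7042 → 22.7%.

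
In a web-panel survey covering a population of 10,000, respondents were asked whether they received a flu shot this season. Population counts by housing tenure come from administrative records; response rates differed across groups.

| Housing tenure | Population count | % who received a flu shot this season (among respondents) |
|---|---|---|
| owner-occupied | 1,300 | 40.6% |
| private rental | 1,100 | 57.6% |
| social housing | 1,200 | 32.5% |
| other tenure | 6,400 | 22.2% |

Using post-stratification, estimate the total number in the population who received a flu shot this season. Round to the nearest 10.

Estimated count per cell = population count × respondent percentage:
  owner-occupied: 1,300 × 40.6% = 527.8
  private rental: 1,100 × 57.6% = 633.6
  social housing: 1,200 × 32.5% = 390
  other tenure: 6,400 × 22.2% = 1420.8
Estimated total = 2972.2 → 2,970.

2,970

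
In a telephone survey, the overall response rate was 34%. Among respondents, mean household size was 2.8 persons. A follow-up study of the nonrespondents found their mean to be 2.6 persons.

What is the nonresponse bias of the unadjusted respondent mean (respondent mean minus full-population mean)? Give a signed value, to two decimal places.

+0.13

Nonresponse fraction = 1 − 0.34 = 0.66.
Bias = (nonresponse fraction) × (respondent mean − nonrespondent mean)
     = 0.66 × (2.8 − 2.6) = 0.66 × 0.2 = 0.132.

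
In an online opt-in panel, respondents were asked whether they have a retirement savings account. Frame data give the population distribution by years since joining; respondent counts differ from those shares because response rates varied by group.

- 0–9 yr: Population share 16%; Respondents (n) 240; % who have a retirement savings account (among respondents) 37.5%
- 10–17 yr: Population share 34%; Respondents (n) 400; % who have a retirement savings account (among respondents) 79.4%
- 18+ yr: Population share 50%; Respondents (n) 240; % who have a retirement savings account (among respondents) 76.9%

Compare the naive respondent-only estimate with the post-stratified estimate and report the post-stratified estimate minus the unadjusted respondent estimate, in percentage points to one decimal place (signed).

+4.2 percentage points

Unadjusted (pooled respondent) estimate weights by respondent counts:
  (240/880)×37.5 + (400/880)×79.4 + (240/880)×76.9 = 67.2909%
Post-stratifying to population shares instead:
  0.16×37.5 + 0.34×79.4 + 0.5×76.9 = 71.446%
Difference = 71.446 − 67.2909 = 4.1551 pp.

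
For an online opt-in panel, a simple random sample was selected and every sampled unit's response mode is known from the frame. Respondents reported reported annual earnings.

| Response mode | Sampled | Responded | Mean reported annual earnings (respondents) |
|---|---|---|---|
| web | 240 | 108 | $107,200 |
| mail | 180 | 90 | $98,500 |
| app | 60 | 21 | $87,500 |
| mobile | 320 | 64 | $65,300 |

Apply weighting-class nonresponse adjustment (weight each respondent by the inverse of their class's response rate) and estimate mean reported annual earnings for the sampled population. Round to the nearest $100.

Class response rates: web 108/240 = 45%, mail 90/180 = 50%, app 21/60 = 35%, mobile 64/320 = 20%.
Weighting each respondent by the inverse class response rate inflates each class back to its sampled size, so the class weight is n_sampled:
  web: 240 × 107,200 = 25,728,000
  mail: 180 × 98,500 = 17,730,000
  app: 60 × 87,500 = 5,250,000
  mobile: 320 × 65,300 = 20,896,000
Adjusted estimate = 69,604,000 / 800 = 87,005 → $87,000.

$87,000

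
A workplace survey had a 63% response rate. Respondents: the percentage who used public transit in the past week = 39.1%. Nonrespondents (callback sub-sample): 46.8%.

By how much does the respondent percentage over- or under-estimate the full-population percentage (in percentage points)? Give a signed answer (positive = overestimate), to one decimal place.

-2.8 percentage points

Nonresponse fraction = 1 − 0.63 = 0.37.
Bias = (nonresponse fraction) × (respondent percentage − nonrespondent percentage)
     = 0.37 × (39.1 − 46.8) = 0.37 × -7.7 = -2.849.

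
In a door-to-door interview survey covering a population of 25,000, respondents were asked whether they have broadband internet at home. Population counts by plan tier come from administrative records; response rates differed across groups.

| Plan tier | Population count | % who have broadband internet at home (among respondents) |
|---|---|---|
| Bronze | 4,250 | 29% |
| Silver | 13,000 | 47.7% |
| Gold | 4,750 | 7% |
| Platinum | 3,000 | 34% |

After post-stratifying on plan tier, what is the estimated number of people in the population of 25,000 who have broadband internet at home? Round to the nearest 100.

Apply each group's respondent rate to its population count:
  Bronze: 4,250 × 29% = 1232.5
  Silver: 13,000 × 47.7% = 6201
  Gold: 4,750 × 7% = 332.5
  Platinum: 3,000 × 34% = 1020
Estimated total = 8786 → 8,800.

8,800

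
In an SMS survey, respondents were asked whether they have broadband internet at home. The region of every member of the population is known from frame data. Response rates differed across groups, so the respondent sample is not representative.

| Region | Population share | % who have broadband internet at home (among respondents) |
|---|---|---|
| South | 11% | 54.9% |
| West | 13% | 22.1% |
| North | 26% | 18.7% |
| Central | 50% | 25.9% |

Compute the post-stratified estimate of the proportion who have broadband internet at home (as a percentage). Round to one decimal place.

Weight each group's respondent value by its population share:
  South: 0.11 × 54.9 = 6.039
  West: 0.13 × 22.1 = 2.873
  North: 0.26 × 18.7 = 4.862
  Central: 0.5 × 25.9 = 12.95
Post-stratified estimate = 26.724 → 26.7%.

26.7%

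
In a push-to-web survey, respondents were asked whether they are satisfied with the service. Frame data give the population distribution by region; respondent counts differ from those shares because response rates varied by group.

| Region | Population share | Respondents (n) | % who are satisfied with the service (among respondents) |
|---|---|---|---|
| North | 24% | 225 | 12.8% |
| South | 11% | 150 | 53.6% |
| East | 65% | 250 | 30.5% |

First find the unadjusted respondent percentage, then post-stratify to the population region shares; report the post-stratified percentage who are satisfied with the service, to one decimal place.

Unadjusted (pooled respondent) estimate weights by respondent counts:
  (225/625)×12.8 + (150/625)×53.6 + (250/625)×30.5 = 29.672%
Post-stratifying to population shares instead:
  0.24×12.8 + 0.11×53.6 + 0.65×30.5 = 28.793%

28.8%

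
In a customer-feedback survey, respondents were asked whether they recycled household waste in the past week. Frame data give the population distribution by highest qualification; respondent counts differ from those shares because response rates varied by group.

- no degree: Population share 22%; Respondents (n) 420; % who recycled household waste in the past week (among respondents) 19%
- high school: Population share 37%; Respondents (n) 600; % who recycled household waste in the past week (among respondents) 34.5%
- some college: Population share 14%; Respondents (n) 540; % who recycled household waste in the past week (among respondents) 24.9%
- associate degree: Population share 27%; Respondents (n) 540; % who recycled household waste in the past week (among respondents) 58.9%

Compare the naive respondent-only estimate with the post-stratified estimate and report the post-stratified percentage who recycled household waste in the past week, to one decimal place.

Naive respondent-only estimate (weights = respondent counts):
  (420/2100)×19 + (600/2100)×34.5 + (540/2100)×24.9 + (540/2100)×58.9 = 35.2057%
Post-stratifying to population shares instead:
  0.22×19 + 0.37×34.5 + 0.14×24.9 + 0.27×58.9 = 36.334%

36.3%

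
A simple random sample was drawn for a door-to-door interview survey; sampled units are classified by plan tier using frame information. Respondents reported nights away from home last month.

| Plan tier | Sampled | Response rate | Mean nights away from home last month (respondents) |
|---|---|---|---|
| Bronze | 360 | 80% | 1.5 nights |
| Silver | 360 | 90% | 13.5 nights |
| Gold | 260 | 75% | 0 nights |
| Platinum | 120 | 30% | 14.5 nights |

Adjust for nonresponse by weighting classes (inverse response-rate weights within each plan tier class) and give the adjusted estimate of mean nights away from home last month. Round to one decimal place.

6.5

Each respondent's weight = sampled/responded in their class; summing within a class gives n_sampled, so:
  Bronze: 360 × 1.5 = 540
  Silver: 360 × 13.5 = 4860
  Gold: 260 × 0 = 0
  Platinum: 120 × 14.5 = 1740
Adjusted estimate = 7140 / 1,100 = 6.49091 → 6.5.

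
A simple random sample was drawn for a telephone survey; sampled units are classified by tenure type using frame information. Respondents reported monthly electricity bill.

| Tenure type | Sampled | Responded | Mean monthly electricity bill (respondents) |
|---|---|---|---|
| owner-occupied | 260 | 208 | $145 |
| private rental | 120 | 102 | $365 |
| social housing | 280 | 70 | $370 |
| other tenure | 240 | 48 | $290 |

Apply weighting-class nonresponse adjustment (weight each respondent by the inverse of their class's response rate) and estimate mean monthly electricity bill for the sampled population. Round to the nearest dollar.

Response rates by class: owner-occupied 208/260 = 80%, private rental 102/120 = 85%, social housing 70/280 = 25%, other tenure 48/240 = 20%.
Inverse-response-rate weighting restores each class to its sampled count, so class totals weight by n_sampled:
  owner-occupied: 260 × 145 = 37,700
  private rental: 120 × 365 = 43,800
  social housing: 280 × 370 = 103,600
  other tenure: 240 × 290 = 69,600
Adjusted estimate = 254,700 / 900 = 283 → $283.

$283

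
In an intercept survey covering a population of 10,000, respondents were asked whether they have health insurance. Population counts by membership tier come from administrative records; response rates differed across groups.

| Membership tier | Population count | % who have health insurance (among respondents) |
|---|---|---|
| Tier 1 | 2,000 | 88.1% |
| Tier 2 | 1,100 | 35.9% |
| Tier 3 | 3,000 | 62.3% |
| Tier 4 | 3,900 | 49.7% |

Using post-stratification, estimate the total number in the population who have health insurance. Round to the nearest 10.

5,960

Estimated count per cell = population count × respondent percentage:
  Tier 1: 2,000 × 88.1% = 1762
  Tier 2: 1,100 × 35.9% = 394.9
  Tier 3: 3,000 × 62.3% = 1869
  Tier 4: 3,900 × 49.7% = 1938.3
Estimated total = 5964.2 → 5,960.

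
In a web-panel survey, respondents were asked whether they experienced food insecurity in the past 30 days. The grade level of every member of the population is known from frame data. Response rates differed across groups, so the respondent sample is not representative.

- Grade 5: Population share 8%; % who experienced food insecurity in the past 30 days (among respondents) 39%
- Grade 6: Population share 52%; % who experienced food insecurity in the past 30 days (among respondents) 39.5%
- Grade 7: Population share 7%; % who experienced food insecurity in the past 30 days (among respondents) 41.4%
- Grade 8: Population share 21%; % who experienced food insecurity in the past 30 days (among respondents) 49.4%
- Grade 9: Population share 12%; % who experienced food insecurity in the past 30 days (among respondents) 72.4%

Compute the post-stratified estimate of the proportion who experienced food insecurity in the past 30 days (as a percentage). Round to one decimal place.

Post-stratification weights by population share, not respondent share:
  Grade 5: 0.08 × 39 = 3.12
  Grade 6: 0.52 × 39.5 = 20.54
  Grade 7: 0.07 × 41.4 = 2.898
  Grade 8: 0.21 × 49.4 = 10.374
  Grade 9: 0.12 × 72.4 = 8.688
Post-stratified estimate = 45.62 → 45.6%.

45.6%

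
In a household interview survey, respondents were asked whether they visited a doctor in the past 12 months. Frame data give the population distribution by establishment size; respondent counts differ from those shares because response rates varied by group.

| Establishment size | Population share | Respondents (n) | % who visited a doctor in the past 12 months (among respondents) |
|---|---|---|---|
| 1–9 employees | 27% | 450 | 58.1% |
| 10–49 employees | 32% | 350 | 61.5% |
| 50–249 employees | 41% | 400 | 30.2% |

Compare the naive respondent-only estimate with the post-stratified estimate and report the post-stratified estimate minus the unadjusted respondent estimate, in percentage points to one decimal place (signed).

Naive respondent-only estimate (weights = respondent counts):
  (450/1200)×58.1 + (350/1200)×61.5 + (400/1200)×30.2 = 49.7917%
Reweighting by population establishment size shares:
  0.27×58.1 + 0.32×61.5 + 0.41×30.2 = 47.749%
Difference = 47.749 − 49.7917 = -2.0427 pp.

-2.0 percentage points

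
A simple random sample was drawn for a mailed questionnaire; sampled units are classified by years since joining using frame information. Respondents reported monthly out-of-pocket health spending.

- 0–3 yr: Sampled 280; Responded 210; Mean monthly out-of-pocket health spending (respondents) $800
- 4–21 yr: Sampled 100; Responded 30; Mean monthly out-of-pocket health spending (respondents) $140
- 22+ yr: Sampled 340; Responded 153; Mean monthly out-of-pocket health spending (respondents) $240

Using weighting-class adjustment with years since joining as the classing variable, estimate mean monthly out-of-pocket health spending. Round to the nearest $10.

Response rates by class: 0–3 yr 210/280 = 75%, 4–21 yr 30/100 = 30%, 22+ yr 153/340 = 45%.
Inverse-response-rate weighting restores each class to its sampled count, so class totals weight by n_sampled:
  0–3 yr: 280 × 800 = 224,000
  4–21 yr: 100 × 140 = 14,000
  22+ yr: 340 × 240 = 81,600
Adjusted estimate = 319,600 / 720 = 443.889 → $440.

$440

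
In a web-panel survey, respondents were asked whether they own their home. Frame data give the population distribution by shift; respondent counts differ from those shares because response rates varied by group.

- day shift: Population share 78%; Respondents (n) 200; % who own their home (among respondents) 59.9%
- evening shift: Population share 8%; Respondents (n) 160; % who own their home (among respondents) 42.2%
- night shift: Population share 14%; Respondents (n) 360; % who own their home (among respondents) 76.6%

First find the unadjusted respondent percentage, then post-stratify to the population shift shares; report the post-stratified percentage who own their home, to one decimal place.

60.8%

Naive respondent-only estimate (weights = respondent counts):
  (200/720)×59.9 + (160/720)×42.2 + (360/720)×76.6 = 64.3167%
Post-stratified estimate weights by population shares:
  0.78×59.9 + 0.08×42.2 + 0.14×76.6 = 60.822%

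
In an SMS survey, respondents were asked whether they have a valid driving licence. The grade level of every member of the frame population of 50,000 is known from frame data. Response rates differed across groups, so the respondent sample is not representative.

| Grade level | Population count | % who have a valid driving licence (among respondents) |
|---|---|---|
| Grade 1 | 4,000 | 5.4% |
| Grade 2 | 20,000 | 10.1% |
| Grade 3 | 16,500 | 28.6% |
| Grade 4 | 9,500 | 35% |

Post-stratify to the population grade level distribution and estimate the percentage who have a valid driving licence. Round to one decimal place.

20.6%

Weight each group's respondent value by its population share:
  Grade 1: (4,000/50,000) × 5.4 = 0.432
  Grade 2: (20,000/50,000) × 10.1 = 4.04
  Grade 3: (16,500/50,000) × 28.6 = 9.438
  Grade 4: (9,500/50,000) × 35 = 6.65
Post-stratified estimate = 20.56 → 20.6%.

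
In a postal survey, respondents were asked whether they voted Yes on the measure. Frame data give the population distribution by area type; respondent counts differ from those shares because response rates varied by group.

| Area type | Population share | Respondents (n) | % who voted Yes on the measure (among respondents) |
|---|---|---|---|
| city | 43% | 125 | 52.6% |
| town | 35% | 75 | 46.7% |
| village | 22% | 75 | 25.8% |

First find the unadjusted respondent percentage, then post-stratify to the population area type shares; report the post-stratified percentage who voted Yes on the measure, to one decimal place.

Naive respondent-only estimate (weights = respondent counts):
  (125/275)×52.6 + (75/275)×46.7 + (75/275)×25.8 = 43.6818%
Post-stratified estimate weights by population shares:
  0.43×52.6 + 0.35×46.7 + 0.22×25.8 = 44.639%

44.6%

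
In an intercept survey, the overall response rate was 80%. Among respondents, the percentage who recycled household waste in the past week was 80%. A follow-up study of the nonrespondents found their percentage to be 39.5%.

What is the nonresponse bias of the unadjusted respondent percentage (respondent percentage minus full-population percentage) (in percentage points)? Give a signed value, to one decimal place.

+8.1 percentage points

Nonresponse fraction = 1 − 0.8 = 0.2.
Bias = (nonresponse fraction) × (respondent percentage − nonrespondent percentage)
     = 0.2 × (80 − 39.5) = 0.2 × 40.5 = 8.1.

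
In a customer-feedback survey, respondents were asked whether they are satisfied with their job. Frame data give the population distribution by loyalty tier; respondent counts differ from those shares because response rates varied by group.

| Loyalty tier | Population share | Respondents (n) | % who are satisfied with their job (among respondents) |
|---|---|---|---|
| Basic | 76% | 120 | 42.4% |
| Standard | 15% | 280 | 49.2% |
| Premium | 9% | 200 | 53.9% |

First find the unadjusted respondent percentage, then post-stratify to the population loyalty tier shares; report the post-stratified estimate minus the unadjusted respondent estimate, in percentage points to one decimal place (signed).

-5.0 percentage points

Without adjustment, the pooled respondent share is:
  (120/600)×42.4 + (280/600)×49.2 + (200/600)×53.9 = 49.4067%
Reweighting by population loyalty tier shares:
  0.76×42.4 + 0.15×49.2 + 0.09×53.9 = 44.455%
Difference = 44.455 − 49.4067 = -4.9517 pp.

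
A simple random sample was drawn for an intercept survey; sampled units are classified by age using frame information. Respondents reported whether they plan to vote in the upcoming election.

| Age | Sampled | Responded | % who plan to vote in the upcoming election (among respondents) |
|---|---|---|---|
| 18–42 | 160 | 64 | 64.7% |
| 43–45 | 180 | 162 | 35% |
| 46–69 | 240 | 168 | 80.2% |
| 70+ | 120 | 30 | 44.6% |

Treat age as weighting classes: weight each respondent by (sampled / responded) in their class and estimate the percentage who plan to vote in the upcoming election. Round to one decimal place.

Class response rates: 18–42 64/160 = 40%, 43–45 162/180 = 90%, 46–69 168/240 = 70%, 70+ 30/120 = 25%.
Each respondent's weight = sampled/responded in their class; summing within a class gives n_sampled, so:
  18–42: 160 × 64.7 = 10,352
  43–45: 180 × 35 = 6300
  46–69: 240 × 80.2 = 19,248
  70+: 120 × 44.6 = 5352
Adjusted estimate = 41,252 / 700 = 58.9314 → 58.9%.

58.9%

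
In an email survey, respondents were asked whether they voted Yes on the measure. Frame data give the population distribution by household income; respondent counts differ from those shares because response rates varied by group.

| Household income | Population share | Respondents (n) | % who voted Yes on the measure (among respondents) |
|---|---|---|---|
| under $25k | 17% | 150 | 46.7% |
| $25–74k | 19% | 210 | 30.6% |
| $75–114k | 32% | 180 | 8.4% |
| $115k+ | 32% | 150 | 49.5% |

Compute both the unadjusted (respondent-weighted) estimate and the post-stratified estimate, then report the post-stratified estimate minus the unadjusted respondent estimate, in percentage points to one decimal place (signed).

-0.1 percentage points

Unadjusted (pooled respondent) estimate weights by respondent counts:
  (150/690)×46.7 + (210/690)×30.6 + (180/690)×8.4 + (150/690)×49.5 = 32.4174%
Reweighting by population household income shares:
  0.17×46.7 + 0.19×30.6 + 0.32×8.4 + 0.32×49.5 = 32.281%
Difference = 32.281 − 32.4174 = -0.1364 pp.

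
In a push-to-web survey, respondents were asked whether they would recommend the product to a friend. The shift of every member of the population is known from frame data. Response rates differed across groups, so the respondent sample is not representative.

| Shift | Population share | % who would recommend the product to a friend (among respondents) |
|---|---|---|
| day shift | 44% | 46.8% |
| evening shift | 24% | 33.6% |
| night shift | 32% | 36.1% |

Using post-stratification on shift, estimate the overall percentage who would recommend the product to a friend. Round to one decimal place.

Reweight to the known shift distribution:
  day shift: 0.44 × 46.8 = 20.592
  evening shift: 0.24 × 33.6 = 8.064
  night shift: 0.32 × 36.1 = 11.552
Post-stratified estimate = 40.208 → 40.2%.

40.2%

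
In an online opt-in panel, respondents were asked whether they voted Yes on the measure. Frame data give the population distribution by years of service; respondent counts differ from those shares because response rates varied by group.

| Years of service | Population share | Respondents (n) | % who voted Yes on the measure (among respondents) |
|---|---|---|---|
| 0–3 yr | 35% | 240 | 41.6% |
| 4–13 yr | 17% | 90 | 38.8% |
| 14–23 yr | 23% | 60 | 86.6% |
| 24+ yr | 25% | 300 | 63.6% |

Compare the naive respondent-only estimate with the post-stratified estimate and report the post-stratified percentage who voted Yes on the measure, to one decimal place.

Unadjusted (pooled respondent) estimate weights by respondent counts:
  (240/690)×41.6 + (90/690)×38.8 + (60/690)×86.6 + (300/690)×63.6 = 54.713%
Post-stratified estimate weights by population shares:
  0.35×41.6 + 0.17×38.8 + 0.23×86.6 + 0.25×63.6 = 56.974%

57.0%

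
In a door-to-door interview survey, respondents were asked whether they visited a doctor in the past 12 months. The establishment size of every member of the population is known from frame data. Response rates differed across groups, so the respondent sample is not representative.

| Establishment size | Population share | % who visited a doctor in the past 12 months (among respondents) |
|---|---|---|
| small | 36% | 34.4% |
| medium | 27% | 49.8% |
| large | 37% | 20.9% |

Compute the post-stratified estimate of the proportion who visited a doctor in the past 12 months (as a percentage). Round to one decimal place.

Weight each group's respondent value by its population share:
  small: 0.36 × 34.4 = 12.384
  medium: 0.27 × 49.8 = 13.446
  large: 0.37 × 20.9 = 7.733
Post-stratified estimate = 33.563 → 33.6%.

33.6%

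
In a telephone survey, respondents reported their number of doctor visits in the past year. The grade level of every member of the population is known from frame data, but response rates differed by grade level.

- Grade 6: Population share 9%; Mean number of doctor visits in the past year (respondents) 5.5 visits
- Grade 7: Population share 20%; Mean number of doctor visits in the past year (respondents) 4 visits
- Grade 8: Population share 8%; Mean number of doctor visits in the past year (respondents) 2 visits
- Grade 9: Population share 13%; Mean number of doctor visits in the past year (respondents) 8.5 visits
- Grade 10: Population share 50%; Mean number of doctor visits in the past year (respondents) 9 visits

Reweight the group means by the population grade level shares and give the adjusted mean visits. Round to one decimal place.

7.1

Weight each group's respondent value by its population share:
  Grade 6: 0.09 × 5.5 = 0.495
  Grade 7: 0.2 × 4 = 0.8
  Grade 8: 0.08 × 2 = 0.16
  Grade 9: 0.13 × 8.5 = 1.105
  Grade 10: 0.5 × 9 = 4.5
Post-stratified estimate = 7.06 → 7.1.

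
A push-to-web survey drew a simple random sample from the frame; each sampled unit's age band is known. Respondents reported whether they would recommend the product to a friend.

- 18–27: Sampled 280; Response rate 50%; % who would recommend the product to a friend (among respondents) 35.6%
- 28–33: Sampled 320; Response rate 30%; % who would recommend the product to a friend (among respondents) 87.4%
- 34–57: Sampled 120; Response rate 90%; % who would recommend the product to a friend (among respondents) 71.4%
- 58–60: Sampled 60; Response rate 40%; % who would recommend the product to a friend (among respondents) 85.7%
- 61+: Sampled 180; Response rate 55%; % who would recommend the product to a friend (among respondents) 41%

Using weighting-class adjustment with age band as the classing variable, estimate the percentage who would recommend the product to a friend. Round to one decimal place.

Inverse-response-rate weighting restores each class to its sampled count, so class totals weight by n_sampled:
  18–27: 280 × 35.6 = 9968
  28–33: 320 × 87.4 = 27,968
  34–57: 120 × 71.4 = 8568
  58–60: 60 × 85.7 = 5142
  61+: 180 × 41 = 7380
Adjusted estimate = 59,026 / 960 = 61.4854 → 61.5%.

61.5%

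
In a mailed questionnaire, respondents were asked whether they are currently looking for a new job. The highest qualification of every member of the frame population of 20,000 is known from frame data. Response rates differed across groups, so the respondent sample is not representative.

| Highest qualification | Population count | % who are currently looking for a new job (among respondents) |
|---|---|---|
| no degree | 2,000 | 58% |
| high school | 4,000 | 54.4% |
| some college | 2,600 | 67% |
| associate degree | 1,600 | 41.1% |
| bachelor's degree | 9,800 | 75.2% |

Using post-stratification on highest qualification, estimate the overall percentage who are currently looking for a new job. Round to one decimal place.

Post-stratification weights by population share, not respondent share:
  no degree: (2,000/20,000) × 58 = 5.8
  high school: (4,000/20,000) × 54.4 = 10.88
  some college: (2,600/20,000) × 67 = 8.71
  associate degree: (1,600/20,000) × 41.1 = 3.288
  bachelor's degree: (9,800/20,000) × 75.2 = 36.848
Post-stratified estimate = 65.526 → 65.5%.

65.5%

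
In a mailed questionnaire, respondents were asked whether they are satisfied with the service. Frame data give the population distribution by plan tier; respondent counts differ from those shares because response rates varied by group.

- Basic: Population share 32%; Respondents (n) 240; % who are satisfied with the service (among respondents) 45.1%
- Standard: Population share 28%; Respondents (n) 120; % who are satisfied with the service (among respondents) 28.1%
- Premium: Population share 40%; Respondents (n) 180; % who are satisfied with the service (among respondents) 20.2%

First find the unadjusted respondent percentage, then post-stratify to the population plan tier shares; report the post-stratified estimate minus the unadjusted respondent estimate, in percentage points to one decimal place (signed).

-2.6 percentage points

Without adjustment, the pooled respondent share is:
  (240/540)×45.1 + (120/540)×28.1 + (180/540)×20.2 = 33.0222%
Reweighting by population plan tier shares:
  0.32×45.1 + 0.28×28.1 + 0.4×20.2 = 30.38%
Difference = 30.38 − 33.0222 = -2.6422 pp.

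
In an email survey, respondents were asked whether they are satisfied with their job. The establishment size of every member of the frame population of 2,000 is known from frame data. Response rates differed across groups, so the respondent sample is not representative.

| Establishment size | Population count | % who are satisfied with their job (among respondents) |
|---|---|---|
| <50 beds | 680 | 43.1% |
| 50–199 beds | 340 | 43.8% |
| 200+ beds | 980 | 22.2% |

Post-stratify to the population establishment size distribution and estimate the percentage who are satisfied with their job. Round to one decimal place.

33.0%

Weight each group's respondent value by its population share:
  <50 beds: (680/2,000) × 43.1 = 14.654
  50–199 beds: (340/2,000) × 43.8 = 7.446
  200+ beds: (980/2,000) × 22.2 = 10.878
Post-stratified estimate = 32.978 → 33.0%.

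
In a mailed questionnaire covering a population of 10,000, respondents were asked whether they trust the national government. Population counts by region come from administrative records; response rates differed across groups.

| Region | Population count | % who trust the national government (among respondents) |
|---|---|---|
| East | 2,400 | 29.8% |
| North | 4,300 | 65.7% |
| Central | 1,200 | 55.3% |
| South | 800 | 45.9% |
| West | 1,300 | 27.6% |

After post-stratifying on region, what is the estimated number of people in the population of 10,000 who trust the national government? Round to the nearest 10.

Each cell contributes its population count × the respondent rate:
  East: 2,400 × 29.8% = 715.2
  North: 4,300 × 65.7% = 2825.1
  Central: 1,200 × 55.3% = 663.6
  South: 800 × 45.9% = 367.2
  West: 1,300 × 27.6% = 358.8
Estimated total = 4929.9 → 4,930.

4,930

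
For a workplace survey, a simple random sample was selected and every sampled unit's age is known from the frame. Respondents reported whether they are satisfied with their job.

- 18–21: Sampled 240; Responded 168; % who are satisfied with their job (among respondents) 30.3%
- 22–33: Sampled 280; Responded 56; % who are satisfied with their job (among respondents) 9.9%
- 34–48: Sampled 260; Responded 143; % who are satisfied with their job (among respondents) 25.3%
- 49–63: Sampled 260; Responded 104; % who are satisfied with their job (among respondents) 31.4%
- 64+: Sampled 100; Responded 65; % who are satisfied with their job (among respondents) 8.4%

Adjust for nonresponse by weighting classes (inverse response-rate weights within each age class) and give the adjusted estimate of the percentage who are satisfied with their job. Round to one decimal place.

Response rates by class: 18–21 168/240 = 70%, 22–33 56/280 = 20%, 34–48 143/260 = 55%, 49–63 104/260 = 40%, 64+ 65/100 = 65%.
Each respondent's weight = sampled/responded in their class; summing within a class gives n_sampled, so:
  18–21: 240 × 30.3 = 7272
  22–33: 280 × 9.9 = 2772
  34–48: 260 × 25.3 = 6578
  49–63: 260 × 31.4 = 8164
  64+: 100 × 8.4 = 840
Adjusted estimate = 25,626 / 1,140 = 22.4789 → 22.5%.

22.5%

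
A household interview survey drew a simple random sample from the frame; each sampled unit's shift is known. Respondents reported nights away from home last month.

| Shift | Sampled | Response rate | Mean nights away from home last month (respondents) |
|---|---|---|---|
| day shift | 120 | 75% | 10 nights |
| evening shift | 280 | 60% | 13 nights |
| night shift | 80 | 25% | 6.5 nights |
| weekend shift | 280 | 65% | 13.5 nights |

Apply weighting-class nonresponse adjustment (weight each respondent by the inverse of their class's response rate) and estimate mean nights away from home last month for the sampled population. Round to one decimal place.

12.0

Weighting each respondent by the inverse class response rate inflates each class back to its sampled size, so the class weight is n_sampled:
  day shift: 120 × 10 = 1200
  evening shift: 280 × 13 = 3640
  night shift: 80 × 6.5 = 520
  weekend shift: 280 × 13.5 = 3780
Adjusted estimate = 9140 / 760 = 12.0263 → 12.0.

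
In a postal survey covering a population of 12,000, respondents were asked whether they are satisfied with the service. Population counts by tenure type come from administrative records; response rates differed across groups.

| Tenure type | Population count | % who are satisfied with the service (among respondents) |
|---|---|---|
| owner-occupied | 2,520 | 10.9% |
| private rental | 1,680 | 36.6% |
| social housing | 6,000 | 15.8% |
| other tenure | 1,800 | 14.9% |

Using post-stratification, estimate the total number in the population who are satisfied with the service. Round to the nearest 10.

2,110

Estimated count per cell = population count × respondent percentage:
  owner-occupied: 2,520 × 10.9% = 274.68
  private rental: 1,680 × 36.6% = 614.88
  social housing: 6,000 × 15.8% = 948
  other tenure: 1,800 × 14.9% = 268.2
Estimated total = 2105.76 → 2,110.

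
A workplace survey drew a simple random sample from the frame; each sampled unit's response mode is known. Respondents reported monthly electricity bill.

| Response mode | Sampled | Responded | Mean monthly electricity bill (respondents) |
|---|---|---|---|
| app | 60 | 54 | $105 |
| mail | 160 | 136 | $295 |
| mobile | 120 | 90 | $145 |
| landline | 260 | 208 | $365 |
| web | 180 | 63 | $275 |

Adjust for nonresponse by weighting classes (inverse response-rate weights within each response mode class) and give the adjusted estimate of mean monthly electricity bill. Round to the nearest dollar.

$276

Response rates by class: app 54/60 = 90%, mail 136/160 = 85%, mobile 90/120 = 75%, landline 208/260 = 80%, web 63/180 = 35%.
Inverse-response-rate weighting restores each class to its sampled count, so class totals weight by n_sampled:
  app: 60 × 105 = 6300
  mail: 160 × 295 = 47,200
  mobile: 120 × 145 = 17,400
  landline: 260 × 365 = 94,900
  web: 180 × 275 = 49,500
Adjusted estimate = 215,300 / 780 = 276.026 → $276.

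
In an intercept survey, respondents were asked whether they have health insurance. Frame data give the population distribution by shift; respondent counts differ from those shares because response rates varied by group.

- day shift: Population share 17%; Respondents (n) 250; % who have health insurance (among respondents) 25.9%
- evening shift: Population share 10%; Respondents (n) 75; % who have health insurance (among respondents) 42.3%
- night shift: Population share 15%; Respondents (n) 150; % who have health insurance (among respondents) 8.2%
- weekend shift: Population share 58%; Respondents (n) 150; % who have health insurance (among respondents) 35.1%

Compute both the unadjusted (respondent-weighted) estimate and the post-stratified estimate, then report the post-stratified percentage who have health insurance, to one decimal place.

30.2%

Unadjusted (pooled respondent) estimate weights by respondent counts:
  (250/625)×25.9 + (75/625)×42.3 + (150/625)×8.2 + (150/625)×35.1 = 25.828%
Post-stratifying to population shares instead:
  0.17×25.9 + 0.1×42.3 + 0.15×8.2 + 0.58×35.1 = 30.221%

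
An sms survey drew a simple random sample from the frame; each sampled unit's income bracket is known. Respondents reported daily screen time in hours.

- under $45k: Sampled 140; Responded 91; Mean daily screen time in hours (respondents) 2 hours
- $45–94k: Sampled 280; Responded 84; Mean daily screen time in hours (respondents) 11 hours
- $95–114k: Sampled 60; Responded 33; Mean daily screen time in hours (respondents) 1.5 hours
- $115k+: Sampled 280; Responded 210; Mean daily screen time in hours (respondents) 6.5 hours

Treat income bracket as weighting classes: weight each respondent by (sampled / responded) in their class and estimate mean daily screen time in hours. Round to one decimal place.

Class response rates: under $45k 91/140 = 65%, $45–94k 84/280 = 30%, $95–114k 33/60 = 55%, $115k+ 210/280 = 75%.
Inverse-response-rate weighting restores each class to its sampled count, so class totals weight by n_sampled:
  under $45k: 140 × 2 = 280
  $45–94k: 280 × 11 = 3080
  $95–114k: 60 × 1.5 = 90
  $115k+: 280 × 6.5 = 1820
Adjusted estimate = 5270 / 760 = 6.93421 → 6.9.

6.9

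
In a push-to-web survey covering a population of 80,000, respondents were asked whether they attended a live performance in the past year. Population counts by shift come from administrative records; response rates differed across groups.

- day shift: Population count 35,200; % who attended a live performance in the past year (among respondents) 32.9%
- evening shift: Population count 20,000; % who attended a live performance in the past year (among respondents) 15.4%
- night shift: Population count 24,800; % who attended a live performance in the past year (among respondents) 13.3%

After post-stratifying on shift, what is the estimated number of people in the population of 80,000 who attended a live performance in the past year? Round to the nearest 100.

18,000

Each cell contributes its population count × the respondent rate:
  day shift: 35,200 × 32.9% = 11580.8
  evening shift: 20,000 × 15.4% = 3080
  night shift: 24,800 × 13.3% = 3298.4
Estimated total = 17959.2 → 18,000.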